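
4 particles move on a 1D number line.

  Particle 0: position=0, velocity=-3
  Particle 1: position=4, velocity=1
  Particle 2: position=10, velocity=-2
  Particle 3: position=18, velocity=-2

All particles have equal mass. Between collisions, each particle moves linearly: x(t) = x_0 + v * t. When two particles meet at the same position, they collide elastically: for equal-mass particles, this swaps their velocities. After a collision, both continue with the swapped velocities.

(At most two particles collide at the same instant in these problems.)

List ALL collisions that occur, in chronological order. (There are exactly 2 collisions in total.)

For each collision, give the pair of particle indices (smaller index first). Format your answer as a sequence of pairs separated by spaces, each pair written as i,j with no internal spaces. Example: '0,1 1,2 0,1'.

Collision at t=2: particles 1 and 2 swap velocities; positions: p0=-6 p1=6 p2=6 p3=14; velocities now: v0=-3 v1=-2 v2=1 v3=-2
Collision at t=14/3: particles 2 and 3 swap velocities; positions: p0=-14 p1=2/3 p2=26/3 p3=26/3; velocities now: v0=-3 v1=-2 v2=-2 v3=1

Answer: 1,2 2,3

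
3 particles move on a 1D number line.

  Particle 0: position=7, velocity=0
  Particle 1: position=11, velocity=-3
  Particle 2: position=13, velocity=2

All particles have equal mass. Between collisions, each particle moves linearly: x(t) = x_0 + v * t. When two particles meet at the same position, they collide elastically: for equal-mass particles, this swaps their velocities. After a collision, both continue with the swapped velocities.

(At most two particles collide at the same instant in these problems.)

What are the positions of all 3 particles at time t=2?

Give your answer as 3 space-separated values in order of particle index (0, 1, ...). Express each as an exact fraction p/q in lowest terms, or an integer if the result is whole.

Answer: 5 7 17

Derivation:
Collision at t=4/3: particles 0 and 1 swap velocities; positions: p0=7 p1=7 p2=47/3; velocities now: v0=-3 v1=0 v2=2
Advance to t=2 (no further collisions before then); velocities: v0=-3 v1=0 v2=2; positions = 5 7 17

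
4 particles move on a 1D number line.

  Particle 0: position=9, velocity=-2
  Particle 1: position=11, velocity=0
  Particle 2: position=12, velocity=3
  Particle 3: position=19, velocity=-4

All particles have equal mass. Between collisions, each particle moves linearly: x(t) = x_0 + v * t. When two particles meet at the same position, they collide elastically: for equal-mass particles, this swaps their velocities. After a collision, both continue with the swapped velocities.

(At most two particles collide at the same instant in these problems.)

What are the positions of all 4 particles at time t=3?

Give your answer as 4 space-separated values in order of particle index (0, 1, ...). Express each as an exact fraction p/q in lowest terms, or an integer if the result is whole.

Answer: 3 7 11 21

Derivation:
Collision at t=1: particles 2 and 3 swap velocities; positions: p0=7 p1=11 p2=15 p3=15; velocities now: v0=-2 v1=0 v2=-4 v3=3
Collision at t=2: particles 1 and 2 swap velocities; positions: p0=5 p1=11 p2=11 p3=18; velocities now: v0=-2 v1=-4 v2=0 v3=3
Advance to t=3 (no further collisions before then); velocities: v0=-2 v1=-4 v2=0 v3=3; positions = 3 7 11 21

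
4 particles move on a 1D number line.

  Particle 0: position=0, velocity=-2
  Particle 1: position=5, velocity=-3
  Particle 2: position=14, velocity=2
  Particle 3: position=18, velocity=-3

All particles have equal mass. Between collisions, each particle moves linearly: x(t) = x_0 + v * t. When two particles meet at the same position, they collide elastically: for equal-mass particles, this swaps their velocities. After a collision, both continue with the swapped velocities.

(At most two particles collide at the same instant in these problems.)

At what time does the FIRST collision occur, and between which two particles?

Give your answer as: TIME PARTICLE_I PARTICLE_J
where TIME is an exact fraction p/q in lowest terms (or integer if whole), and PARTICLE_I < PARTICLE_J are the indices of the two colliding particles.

Pair (0,1): pos 0,5 vel -2,-3 -> gap=5, closing at 1/unit, collide at t=5
Pair (1,2): pos 5,14 vel -3,2 -> not approaching (rel speed -5 <= 0)
Pair (2,3): pos 14,18 vel 2,-3 -> gap=4, closing at 5/unit, collide at t=4/5
Earliest collision: t=4/5 between 2 and 3

Answer: 4/5 2 3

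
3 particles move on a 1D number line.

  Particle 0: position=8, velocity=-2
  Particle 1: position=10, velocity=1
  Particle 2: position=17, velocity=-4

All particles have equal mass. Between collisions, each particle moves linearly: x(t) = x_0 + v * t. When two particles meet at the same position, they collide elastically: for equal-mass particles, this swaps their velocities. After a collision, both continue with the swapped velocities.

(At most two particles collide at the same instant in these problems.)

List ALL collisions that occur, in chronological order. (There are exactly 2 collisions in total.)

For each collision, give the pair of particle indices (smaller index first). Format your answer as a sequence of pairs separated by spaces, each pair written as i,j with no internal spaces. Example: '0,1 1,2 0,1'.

Collision at t=7/5: particles 1 and 2 swap velocities; positions: p0=26/5 p1=57/5 p2=57/5; velocities now: v0=-2 v1=-4 v2=1
Collision at t=9/2: particles 0 and 1 swap velocities; positions: p0=-1 p1=-1 p2=29/2; velocities now: v0=-4 v1=-2 v2=1

Answer: 1,2 0,1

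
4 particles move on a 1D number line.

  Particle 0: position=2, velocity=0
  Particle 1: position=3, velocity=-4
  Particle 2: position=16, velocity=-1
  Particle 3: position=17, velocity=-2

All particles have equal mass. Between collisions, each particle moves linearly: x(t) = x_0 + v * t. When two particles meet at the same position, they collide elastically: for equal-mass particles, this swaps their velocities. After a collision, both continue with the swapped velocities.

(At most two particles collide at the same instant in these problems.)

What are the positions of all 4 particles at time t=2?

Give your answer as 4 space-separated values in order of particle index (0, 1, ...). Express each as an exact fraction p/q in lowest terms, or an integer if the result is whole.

Answer: -5 2 13 14

Derivation:
Collision at t=1/4: particles 0 and 1 swap velocities; positions: p0=2 p1=2 p2=63/4 p3=33/2; velocities now: v0=-4 v1=0 v2=-1 v3=-2
Collision at t=1: particles 2 and 3 swap velocities; positions: p0=-1 p1=2 p2=15 p3=15; velocities now: v0=-4 v1=0 v2=-2 v3=-1
Advance to t=2 (no further collisions before then); velocities: v0=-4 v1=0 v2=-2 v3=-1; positions = -5 2 13 14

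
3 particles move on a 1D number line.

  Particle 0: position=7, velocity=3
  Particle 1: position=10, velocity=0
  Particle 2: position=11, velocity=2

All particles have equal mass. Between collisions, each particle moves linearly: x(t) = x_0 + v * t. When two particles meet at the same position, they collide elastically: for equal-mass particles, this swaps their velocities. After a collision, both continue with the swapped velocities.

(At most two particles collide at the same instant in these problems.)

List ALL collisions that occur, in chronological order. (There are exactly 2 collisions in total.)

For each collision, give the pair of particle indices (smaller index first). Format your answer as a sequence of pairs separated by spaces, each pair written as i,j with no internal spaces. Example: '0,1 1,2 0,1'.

Collision at t=1: particles 0 and 1 swap velocities; positions: p0=10 p1=10 p2=13; velocities now: v0=0 v1=3 v2=2
Collision at t=4: particles 1 and 2 swap velocities; positions: p0=10 p1=19 p2=19; velocities now: v0=0 v1=2 v2=3

Answer: 0,1 1,2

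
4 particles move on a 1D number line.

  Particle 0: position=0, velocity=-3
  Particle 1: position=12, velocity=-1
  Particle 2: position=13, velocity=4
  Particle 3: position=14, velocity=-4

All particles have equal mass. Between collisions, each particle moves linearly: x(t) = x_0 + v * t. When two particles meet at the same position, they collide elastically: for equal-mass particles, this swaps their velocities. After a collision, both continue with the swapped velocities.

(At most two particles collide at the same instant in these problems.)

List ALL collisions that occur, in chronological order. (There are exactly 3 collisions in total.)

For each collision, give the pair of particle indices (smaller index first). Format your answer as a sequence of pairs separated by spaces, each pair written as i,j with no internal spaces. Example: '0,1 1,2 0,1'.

Answer: 2,3 1,2 0,1

Derivation:
Collision at t=1/8: particles 2 and 3 swap velocities; positions: p0=-3/8 p1=95/8 p2=27/2 p3=27/2; velocities now: v0=-3 v1=-1 v2=-4 v3=4
Collision at t=2/3: particles 1 and 2 swap velocities; positions: p0=-2 p1=34/3 p2=34/3 p3=47/3; velocities now: v0=-3 v1=-4 v2=-1 v3=4
Collision at t=14: particles 0 and 1 swap velocities; positions: p0=-42 p1=-42 p2=-2 p3=69; velocities now: v0=-4 v1=-3 v2=-1 v3=4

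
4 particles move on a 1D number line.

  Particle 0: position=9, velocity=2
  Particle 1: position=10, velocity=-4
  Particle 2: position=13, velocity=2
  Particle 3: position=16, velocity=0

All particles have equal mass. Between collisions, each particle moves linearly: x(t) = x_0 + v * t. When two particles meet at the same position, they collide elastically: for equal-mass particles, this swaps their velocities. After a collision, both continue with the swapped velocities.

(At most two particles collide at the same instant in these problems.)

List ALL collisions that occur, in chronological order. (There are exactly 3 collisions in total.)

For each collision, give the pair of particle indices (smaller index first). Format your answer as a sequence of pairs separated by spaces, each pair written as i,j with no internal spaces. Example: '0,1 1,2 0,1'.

Answer: 0,1 2,3 1,2

Derivation:
Collision at t=1/6: particles 0 and 1 swap velocities; positions: p0=28/3 p1=28/3 p2=40/3 p3=16; velocities now: v0=-4 v1=2 v2=2 v3=0
Collision at t=3/2: particles 2 and 3 swap velocities; positions: p0=4 p1=12 p2=16 p3=16; velocities now: v0=-4 v1=2 v2=0 v3=2
Collision at t=7/2: particles 1 and 2 swap velocities; positions: p0=-4 p1=16 p2=16 p3=20; velocities now: v0=-4 v1=0 v2=2 v3=2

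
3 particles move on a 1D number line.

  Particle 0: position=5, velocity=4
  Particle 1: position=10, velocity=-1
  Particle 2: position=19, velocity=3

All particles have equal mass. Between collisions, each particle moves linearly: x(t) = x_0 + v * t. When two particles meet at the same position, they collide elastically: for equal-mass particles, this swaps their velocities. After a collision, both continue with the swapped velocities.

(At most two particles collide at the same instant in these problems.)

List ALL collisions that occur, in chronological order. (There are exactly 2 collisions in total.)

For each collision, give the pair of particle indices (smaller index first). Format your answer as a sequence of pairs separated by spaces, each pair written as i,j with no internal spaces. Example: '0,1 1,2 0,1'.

Answer: 0,1 1,2

Derivation:
Collision at t=1: particles 0 and 1 swap velocities; positions: p0=9 p1=9 p2=22; velocities now: v0=-1 v1=4 v2=3
Collision at t=14: particles 1 and 2 swap velocities; positions: p0=-4 p1=61 p2=61; velocities now: v0=-1 v1=3 v2=4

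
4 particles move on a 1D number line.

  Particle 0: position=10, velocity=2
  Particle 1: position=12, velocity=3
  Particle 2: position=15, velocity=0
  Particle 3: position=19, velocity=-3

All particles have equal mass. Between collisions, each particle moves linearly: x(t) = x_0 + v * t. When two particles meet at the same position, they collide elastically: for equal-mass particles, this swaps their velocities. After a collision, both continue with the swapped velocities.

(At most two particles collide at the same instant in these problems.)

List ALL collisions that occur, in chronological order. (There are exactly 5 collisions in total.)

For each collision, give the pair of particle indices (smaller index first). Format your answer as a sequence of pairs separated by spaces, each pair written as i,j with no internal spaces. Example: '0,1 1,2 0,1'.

Collision at t=1: particles 1 and 2 swap velocities; positions: p0=12 p1=15 p2=15 p3=16; velocities now: v0=2 v1=0 v2=3 v3=-3
Collision at t=7/6: particles 2 and 3 swap velocities; positions: p0=37/3 p1=15 p2=31/2 p3=31/2; velocities now: v0=2 v1=0 v2=-3 v3=3
Collision at t=4/3: particles 1 and 2 swap velocities; positions: p0=38/3 p1=15 p2=15 p3=16; velocities now: v0=2 v1=-3 v2=0 v3=3
Collision at t=9/5: particles 0 and 1 swap velocities; positions: p0=68/5 p1=68/5 p2=15 p3=87/5; velocities now: v0=-3 v1=2 v2=0 v3=3
Collision at t=5/2: particles 1 and 2 swap velocities; positions: p0=23/2 p1=15 p2=15 p3=39/2; velocities now: v0=-3 v1=0 v2=2 v3=3

Answer: 1,2 2,3 1,2 0,1 1,2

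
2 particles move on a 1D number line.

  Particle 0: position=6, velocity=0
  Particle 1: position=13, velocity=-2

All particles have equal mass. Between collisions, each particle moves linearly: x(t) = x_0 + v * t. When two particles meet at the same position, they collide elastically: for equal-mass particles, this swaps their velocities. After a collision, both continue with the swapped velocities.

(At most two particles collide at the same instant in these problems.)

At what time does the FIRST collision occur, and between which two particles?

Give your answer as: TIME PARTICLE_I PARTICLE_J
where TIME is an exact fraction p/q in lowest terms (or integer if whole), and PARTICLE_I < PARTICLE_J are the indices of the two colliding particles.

Answer: 7/2 0 1

Derivation:
Pair (0,1): pos 6,13 vel 0,-2 -> gap=7, closing at 2/unit, collide at t=7/2
Earliest collision: t=7/2 between 0 and 1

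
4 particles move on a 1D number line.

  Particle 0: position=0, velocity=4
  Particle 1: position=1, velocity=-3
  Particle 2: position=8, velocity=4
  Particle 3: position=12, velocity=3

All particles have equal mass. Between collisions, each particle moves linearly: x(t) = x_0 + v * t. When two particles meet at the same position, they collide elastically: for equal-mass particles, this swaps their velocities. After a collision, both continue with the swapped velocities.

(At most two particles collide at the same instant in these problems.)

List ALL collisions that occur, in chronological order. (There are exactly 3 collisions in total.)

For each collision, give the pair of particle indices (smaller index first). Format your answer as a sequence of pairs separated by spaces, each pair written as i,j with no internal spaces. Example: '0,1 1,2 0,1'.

Answer: 0,1 2,3 1,2

Derivation:
Collision at t=1/7: particles 0 and 1 swap velocities; positions: p0=4/7 p1=4/7 p2=60/7 p3=87/7; velocities now: v0=-3 v1=4 v2=4 v3=3
Collision at t=4: particles 2 and 3 swap velocities; positions: p0=-11 p1=16 p2=24 p3=24; velocities now: v0=-3 v1=4 v2=3 v3=4
Collision at t=12: particles 1 and 2 swap velocities; positions: p0=-35 p1=48 p2=48 p3=56; velocities now: v0=-3 v1=3 v2=4 v3=4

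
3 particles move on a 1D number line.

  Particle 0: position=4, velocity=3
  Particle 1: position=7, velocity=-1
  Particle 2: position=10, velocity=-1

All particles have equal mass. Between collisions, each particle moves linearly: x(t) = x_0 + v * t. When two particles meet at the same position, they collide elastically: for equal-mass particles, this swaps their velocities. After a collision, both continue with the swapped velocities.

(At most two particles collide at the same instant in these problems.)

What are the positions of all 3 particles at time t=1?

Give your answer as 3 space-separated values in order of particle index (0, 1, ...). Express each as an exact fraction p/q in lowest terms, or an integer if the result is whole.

Collision at t=3/4: particles 0 and 1 swap velocities; positions: p0=25/4 p1=25/4 p2=37/4; velocities now: v0=-1 v1=3 v2=-1
Advance to t=1 (no further collisions before then); velocities: v0=-1 v1=3 v2=-1; positions = 6 7 9

Answer: 6 7 9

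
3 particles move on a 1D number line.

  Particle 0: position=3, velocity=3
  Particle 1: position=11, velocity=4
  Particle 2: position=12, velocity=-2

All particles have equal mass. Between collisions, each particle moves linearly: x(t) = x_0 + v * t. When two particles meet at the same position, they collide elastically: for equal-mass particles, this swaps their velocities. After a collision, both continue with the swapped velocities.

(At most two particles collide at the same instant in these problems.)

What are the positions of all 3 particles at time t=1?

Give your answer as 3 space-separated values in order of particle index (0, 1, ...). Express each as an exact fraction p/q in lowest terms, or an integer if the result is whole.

Answer: 6 10 15

Derivation:
Collision at t=1/6: particles 1 and 2 swap velocities; positions: p0=7/2 p1=35/3 p2=35/3; velocities now: v0=3 v1=-2 v2=4
Advance to t=1 (no further collisions before then); velocities: v0=3 v1=-2 v2=4; positions = 6 10 15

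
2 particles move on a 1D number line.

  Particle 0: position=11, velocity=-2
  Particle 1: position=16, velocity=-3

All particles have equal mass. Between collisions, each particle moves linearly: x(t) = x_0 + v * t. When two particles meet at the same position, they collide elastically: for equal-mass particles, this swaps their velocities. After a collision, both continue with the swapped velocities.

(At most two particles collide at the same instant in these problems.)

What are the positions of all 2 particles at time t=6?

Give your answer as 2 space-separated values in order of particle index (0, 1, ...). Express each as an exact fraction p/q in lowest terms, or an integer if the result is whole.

Collision at t=5: particles 0 and 1 swap velocities; positions: p0=1 p1=1; velocities now: v0=-3 v1=-2
Advance to t=6 (no further collisions before then); velocities: v0=-3 v1=-2; positions = -2 -1

Answer: -2 -1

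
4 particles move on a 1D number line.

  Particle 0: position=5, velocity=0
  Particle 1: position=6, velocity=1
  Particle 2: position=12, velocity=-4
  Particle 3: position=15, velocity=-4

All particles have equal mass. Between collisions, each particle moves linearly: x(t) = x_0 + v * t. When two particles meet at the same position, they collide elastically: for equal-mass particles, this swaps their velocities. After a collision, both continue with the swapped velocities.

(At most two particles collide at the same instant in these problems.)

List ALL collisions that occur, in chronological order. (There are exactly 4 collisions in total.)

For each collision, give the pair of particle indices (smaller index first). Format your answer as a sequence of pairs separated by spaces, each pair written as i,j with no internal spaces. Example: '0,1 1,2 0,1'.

Answer: 1,2 0,1 2,3 1,2

Derivation:
Collision at t=6/5: particles 1 and 2 swap velocities; positions: p0=5 p1=36/5 p2=36/5 p3=51/5; velocities now: v0=0 v1=-4 v2=1 v3=-4
Collision at t=7/4: particles 0 and 1 swap velocities; positions: p0=5 p1=5 p2=31/4 p3=8; velocities now: v0=-4 v1=0 v2=1 v3=-4
Collision at t=9/5: particles 2 and 3 swap velocities; positions: p0=24/5 p1=5 p2=39/5 p3=39/5; velocities now: v0=-4 v1=0 v2=-4 v3=1
Collision at t=5/2: particles 1 and 2 swap velocities; positions: p0=2 p1=5 p2=5 p3=17/2; velocities now: v0=-4 v1=-4 v2=0 v3=1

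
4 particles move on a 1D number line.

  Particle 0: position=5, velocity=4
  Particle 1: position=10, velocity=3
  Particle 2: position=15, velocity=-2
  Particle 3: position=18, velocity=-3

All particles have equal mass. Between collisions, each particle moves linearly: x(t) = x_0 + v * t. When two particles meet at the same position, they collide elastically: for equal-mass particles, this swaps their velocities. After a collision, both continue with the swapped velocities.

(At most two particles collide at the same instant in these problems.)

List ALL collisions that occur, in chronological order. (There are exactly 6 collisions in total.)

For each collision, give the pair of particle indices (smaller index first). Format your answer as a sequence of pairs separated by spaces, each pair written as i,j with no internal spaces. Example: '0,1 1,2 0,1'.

Answer: 1,2 2,3 0,1 1,2 0,1 2,3

Derivation:
Collision at t=1: particles 1 and 2 swap velocities; positions: p0=9 p1=13 p2=13 p3=15; velocities now: v0=4 v1=-2 v2=3 v3=-3
Collision at t=4/3: particles 2 and 3 swap velocities; positions: p0=31/3 p1=37/3 p2=14 p3=14; velocities now: v0=4 v1=-2 v2=-3 v3=3
Collision at t=5/3: particles 0 and 1 swap velocities; positions: p0=35/3 p1=35/3 p2=13 p3=15; velocities now: v0=-2 v1=4 v2=-3 v3=3
Collision at t=13/7: particles 1 and 2 swap velocities; positions: p0=79/7 p1=87/7 p2=87/7 p3=109/7; velocities now: v0=-2 v1=-3 v2=4 v3=3
Collision at t=3: particles 0 and 1 swap velocities; positions: p0=9 p1=9 p2=17 p3=19; velocities now: v0=-3 v1=-2 v2=4 v3=3
Collision at t=5: particles 2 and 3 swap velocities; positions: p0=3 p1=5 p2=25 p3=25; velocities now: v0=-3 v1=-2 v2=3 v3=4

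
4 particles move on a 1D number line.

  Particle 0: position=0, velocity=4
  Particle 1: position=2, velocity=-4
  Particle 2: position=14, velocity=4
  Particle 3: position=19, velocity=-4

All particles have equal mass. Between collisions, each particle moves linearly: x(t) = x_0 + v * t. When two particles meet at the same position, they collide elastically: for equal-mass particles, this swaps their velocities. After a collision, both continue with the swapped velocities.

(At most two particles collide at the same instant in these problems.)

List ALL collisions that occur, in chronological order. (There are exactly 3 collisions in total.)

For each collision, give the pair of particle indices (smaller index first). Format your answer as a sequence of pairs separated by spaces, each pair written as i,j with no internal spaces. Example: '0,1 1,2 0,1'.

Collision at t=1/4: particles 0 and 1 swap velocities; positions: p0=1 p1=1 p2=15 p3=18; velocities now: v0=-4 v1=4 v2=4 v3=-4
Collision at t=5/8: particles 2 and 3 swap velocities; positions: p0=-1/2 p1=5/2 p2=33/2 p3=33/2; velocities now: v0=-4 v1=4 v2=-4 v3=4
Collision at t=19/8: particles 1 and 2 swap velocities; positions: p0=-15/2 p1=19/2 p2=19/2 p3=47/2; velocities now: v0=-4 v1=-4 v2=4 v3=4

Answer: 0,1 2,3 1,2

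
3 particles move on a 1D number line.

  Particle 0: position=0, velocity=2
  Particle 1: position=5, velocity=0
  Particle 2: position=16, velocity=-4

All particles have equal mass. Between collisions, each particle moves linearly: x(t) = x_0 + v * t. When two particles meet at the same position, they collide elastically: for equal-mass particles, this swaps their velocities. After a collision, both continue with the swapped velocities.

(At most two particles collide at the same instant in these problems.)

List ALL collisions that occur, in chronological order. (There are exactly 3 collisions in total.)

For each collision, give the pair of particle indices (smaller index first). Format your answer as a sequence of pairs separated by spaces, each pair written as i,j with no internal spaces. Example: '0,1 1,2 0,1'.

Answer: 0,1 1,2 0,1

Derivation:
Collision at t=5/2: particles 0 and 1 swap velocities; positions: p0=5 p1=5 p2=6; velocities now: v0=0 v1=2 v2=-4
Collision at t=8/3: particles 1 and 2 swap velocities; positions: p0=5 p1=16/3 p2=16/3; velocities now: v0=0 v1=-4 v2=2
Collision at t=11/4: particles 0 and 1 swap velocities; positions: p0=5 p1=5 p2=11/2; velocities now: v0=-4 v1=0 v2=2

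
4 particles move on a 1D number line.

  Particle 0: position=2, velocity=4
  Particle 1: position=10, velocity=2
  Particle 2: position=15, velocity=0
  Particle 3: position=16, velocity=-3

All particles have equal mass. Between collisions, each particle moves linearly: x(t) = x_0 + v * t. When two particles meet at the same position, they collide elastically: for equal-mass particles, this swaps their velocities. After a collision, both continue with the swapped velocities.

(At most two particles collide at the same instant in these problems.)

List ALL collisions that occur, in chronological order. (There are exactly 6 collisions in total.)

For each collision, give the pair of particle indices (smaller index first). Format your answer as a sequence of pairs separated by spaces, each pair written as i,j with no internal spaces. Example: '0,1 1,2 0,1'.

Collision at t=1/3: particles 2 and 3 swap velocities; positions: p0=10/3 p1=32/3 p2=15 p3=15; velocities now: v0=4 v1=2 v2=-3 v3=0
Collision at t=6/5: particles 1 and 2 swap velocities; positions: p0=34/5 p1=62/5 p2=62/5 p3=15; velocities now: v0=4 v1=-3 v2=2 v3=0
Collision at t=2: particles 0 and 1 swap velocities; positions: p0=10 p1=10 p2=14 p3=15; velocities now: v0=-3 v1=4 v2=2 v3=0
Collision at t=5/2: particles 2 and 3 swap velocities; positions: p0=17/2 p1=12 p2=15 p3=15; velocities now: v0=-3 v1=4 v2=0 v3=2
Collision at t=13/4: particles 1 and 2 swap velocities; positions: p0=25/4 p1=15 p2=15 p3=33/2; velocities now: v0=-3 v1=0 v2=4 v3=2
Collision at t=4: particles 2 and 3 swap velocities; positions: p0=4 p1=15 p2=18 p3=18; velocities now: v0=-3 v1=0 v2=2 v3=4

Answer: 2,3 1,2 0,1 2,3 1,2 2,3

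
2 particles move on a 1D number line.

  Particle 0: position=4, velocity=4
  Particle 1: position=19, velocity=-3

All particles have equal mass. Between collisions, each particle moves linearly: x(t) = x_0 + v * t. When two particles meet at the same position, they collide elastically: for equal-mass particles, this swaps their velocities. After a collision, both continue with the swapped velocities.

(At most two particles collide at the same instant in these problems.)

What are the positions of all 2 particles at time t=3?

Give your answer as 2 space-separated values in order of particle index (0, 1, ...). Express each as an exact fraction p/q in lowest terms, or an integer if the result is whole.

Answer: 10 16

Derivation:
Collision at t=15/7: particles 0 and 1 swap velocities; positions: p0=88/7 p1=88/7; velocities now: v0=-3 v1=4
Advance to t=3 (no further collisions before then); velocities: v0=-3 v1=4; positions = 10 16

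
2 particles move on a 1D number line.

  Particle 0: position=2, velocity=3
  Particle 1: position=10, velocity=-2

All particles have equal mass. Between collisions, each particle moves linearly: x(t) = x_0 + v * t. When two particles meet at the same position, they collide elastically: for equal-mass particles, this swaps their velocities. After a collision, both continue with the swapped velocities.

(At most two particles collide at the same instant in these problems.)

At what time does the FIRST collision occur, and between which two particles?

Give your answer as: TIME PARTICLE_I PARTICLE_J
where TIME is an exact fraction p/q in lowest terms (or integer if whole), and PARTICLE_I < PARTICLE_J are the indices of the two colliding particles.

Pair (0,1): pos 2,10 vel 3,-2 -> gap=8, closing at 5/unit, collide at t=8/5
Earliest collision: t=8/5 between 0 and 1

Answer: 8/5 0 1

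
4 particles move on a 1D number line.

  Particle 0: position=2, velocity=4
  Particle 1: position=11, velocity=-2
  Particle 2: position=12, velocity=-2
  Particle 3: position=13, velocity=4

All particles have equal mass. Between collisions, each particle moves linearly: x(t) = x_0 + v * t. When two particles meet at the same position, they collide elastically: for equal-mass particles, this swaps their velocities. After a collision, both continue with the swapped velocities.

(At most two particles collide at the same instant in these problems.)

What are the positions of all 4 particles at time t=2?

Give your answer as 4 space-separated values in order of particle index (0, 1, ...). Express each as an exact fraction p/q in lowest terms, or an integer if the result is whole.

Collision at t=3/2: particles 0 and 1 swap velocities; positions: p0=8 p1=8 p2=9 p3=19; velocities now: v0=-2 v1=4 v2=-2 v3=4
Collision at t=5/3: particles 1 and 2 swap velocities; positions: p0=23/3 p1=26/3 p2=26/3 p3=59/3; velocities now: v0=-2 v1=-2 v2=4 v3=4
Advance to t=2 (no further collisions before then); velocities: v0=-2 v1=-2 v2=4 v3=4; positions = 7 8 10 21

Answer: 7 8 10 21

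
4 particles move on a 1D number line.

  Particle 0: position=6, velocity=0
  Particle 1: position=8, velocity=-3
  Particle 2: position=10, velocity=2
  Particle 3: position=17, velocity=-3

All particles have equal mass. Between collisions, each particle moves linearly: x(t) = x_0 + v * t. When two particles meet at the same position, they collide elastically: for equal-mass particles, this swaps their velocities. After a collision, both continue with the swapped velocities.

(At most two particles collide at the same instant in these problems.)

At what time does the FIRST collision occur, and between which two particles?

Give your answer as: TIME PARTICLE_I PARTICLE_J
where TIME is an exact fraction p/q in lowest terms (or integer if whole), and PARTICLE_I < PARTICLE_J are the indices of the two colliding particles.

Pair (0,1): pos 6,8 vel 0,-3 -> gap=2, closing at 3/unit, collide at t=2/3
Pair (1,2): pos 8,10 vel -3,2 -> not approaching (rel speed -5 <= 0)
Pair (2,3): pos 10,17 vel 2,-3 -> gap=7, closing at 5/unit, collide at t=7/5
Earliest collision: t=2/3 between 0 and 1

Answer: 2/3 0 1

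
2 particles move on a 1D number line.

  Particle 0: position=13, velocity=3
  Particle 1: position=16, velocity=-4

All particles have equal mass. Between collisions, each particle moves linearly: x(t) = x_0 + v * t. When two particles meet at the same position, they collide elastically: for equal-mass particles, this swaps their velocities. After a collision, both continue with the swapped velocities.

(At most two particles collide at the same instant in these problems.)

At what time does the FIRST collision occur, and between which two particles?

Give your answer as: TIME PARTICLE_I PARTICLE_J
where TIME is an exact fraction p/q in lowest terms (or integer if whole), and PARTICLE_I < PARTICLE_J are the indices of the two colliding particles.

Answer: 3/7 0 1

Derivation:
Pair (0,1): pos 13,16 vel 3,-4 -> gap=3, closing at 7/unit, collide at t=3/7
Earliest collision: t=3/7 between 0 and 1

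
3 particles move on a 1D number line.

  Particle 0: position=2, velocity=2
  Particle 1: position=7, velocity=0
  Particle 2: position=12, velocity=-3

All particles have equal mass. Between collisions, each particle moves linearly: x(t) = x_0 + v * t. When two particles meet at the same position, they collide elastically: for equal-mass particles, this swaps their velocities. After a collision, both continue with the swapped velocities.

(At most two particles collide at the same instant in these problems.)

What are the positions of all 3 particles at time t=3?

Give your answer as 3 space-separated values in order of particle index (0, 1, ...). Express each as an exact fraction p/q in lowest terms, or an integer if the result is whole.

Collision at t=5/3: particles 1 and 2 swap velocities; positions: p0=16/3 p1=7 p2=7; velocities now: v0=2 v1=-3 v2=0
Collision at t=2: particles 0 and 1 swap velocities; positions: p0=6 p1=6 p2=7; velocities now: v0=-3 v1=2 v2=0
Collision at t=5/2: particles 1 and 2 swap velocities; positions: p0=9/2 p1=7 p2=7; velocities now: v0=-3 v1=0 v2=2
Advance to t=3 (no further collisions before then); velocities: v0=-3 v1=0 v2=2; positions = 3 7 8

Answer: 3 7 8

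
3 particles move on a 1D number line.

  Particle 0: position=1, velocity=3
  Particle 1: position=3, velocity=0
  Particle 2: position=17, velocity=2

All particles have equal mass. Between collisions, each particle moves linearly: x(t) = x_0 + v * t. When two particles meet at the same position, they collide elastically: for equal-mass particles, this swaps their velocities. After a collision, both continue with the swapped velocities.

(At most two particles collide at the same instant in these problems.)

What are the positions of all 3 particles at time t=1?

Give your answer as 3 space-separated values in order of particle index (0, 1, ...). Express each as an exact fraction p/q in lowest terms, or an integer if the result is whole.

Answer: 3 4 19

Derivation:
Collision at t=2/3: particles 0 and 1 swap velocities; positions: p0=3 p1=3 p2=55/3; velocities now: v0=0 v1=3 v2=2
Advance to t=1 (no further collisions before then); velocities: v0=0 v1=3 v2=2; positions = 3 4 19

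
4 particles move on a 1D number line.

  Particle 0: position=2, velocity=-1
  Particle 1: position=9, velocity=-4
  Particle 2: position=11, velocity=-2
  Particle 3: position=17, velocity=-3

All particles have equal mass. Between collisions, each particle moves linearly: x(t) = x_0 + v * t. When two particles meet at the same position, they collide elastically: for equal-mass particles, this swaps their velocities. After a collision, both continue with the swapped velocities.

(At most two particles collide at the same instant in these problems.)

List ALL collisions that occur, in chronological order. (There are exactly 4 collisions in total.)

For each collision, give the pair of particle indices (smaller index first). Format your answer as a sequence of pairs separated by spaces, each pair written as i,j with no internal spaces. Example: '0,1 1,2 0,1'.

Answer: 0,1 2,3 1,2 2,3

Derivation:
Collision at t=7/3: particles 0 and 1 swap velocities; positions: p0=-1/3 p1=-1/3 p2=19/3 p3=10; velocities now: v0=-4 v1=-1 v2=-2 v3=-3
Collision at t=6: particles 2 and 3 swap velocities; positions: p0=-15 p1=-4 p2=-1 p3=-1; velocities now: v0=-4 v1=-1 v2=-3 v3=-2
Collision at t=15/2: particles 1 and 2 swap velocities; positions: p0=-21 p1=-11/2 p2=-11/2 p3=-4; velocities now: v0=-4 v1=-3 v2=-1 v3=-2
Collision at t=9: particles 2 and 3 swap velocities; positions: p0=-27 p1=-10 p2=-7 p3=-7; velocities now: v0=-4 v1=-3 v2=-2 v3=-1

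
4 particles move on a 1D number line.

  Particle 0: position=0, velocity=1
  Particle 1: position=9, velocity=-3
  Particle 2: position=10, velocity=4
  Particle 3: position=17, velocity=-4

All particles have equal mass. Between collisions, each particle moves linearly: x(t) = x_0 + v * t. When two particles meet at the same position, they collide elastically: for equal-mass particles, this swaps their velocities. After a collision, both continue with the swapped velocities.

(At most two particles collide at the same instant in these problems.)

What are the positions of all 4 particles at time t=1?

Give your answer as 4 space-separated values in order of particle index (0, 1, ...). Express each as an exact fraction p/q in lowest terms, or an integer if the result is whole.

Answer: 1 6 13 14

Derivation:
Collision at t=7/8: particles 2 and 3 swap velocities; positions: p0=7/8 p1=51/8 p2=27/2 p3=27/2; velocities now: v0=1 v1=-3 v2=-4 v3=4
Advance to t=1 (no further collisions before then); velocities: v0=1 v1=-3 v2=-4 v3=4; positions = 1 6 13 14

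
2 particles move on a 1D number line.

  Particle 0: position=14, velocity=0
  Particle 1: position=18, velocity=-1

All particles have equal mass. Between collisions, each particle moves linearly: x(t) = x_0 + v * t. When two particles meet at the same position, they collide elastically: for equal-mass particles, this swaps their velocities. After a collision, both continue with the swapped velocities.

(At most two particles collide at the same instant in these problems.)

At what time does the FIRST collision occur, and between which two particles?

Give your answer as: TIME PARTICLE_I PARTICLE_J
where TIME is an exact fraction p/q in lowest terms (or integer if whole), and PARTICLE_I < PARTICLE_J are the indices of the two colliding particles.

Pair (0,1): pos 14,18 vel 0,-1 -> gap=4, closing at 1/unit, collide at t=4
Earliest collision: t=4 between 0 and 1

Answer: 4 0 1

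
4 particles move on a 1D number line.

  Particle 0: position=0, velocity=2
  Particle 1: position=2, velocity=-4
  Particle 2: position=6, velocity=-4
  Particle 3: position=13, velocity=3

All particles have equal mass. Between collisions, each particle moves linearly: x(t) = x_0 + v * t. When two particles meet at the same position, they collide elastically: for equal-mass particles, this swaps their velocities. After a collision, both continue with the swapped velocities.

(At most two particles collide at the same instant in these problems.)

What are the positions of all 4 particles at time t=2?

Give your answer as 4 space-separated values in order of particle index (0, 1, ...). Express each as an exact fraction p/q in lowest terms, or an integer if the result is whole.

Collision at t=1/3: particles 0 and 1 swap velocities; positions: p0=2/3 p1=2/3 p2=14/3 p3=14; velocities now: v0=-4 v1=2 v2=-4 v3=3
Collision at t=1: particles 1 and 2 swap velocities; positions: p0=-2 p1=2 p2=2 p3=16; velocities now: v0=-4 v1=-4 v2=2 v3=3
Advance to t=2 (no further collisions before then); velocities: v0=-4 v1=-4 v2=2 v3=3; positions = -6 -2 4 19

Answer: -6 -2 4 19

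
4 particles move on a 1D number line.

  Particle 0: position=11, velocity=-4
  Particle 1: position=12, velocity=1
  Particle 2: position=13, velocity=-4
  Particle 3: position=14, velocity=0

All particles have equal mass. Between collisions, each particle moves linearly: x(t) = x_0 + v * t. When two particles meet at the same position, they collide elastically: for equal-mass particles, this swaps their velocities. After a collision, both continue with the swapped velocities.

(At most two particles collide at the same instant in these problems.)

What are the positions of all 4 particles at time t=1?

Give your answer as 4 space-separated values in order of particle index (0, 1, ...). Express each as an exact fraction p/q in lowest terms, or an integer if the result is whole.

Answer: 7 9 13 14

Derivation:
Collision at t=1/5: particles 1 and 2 swap velocities; positions: p0=51/5 p1=61/5 p2=61/5 p3=14; velocities now: v0=-4 v1=-4 v2=1 v3=0
Advance to t=1 (no further collisions before then); velocities: v0=-4 v1=-4 v2=1 v3=0; positions = 7 9 13 14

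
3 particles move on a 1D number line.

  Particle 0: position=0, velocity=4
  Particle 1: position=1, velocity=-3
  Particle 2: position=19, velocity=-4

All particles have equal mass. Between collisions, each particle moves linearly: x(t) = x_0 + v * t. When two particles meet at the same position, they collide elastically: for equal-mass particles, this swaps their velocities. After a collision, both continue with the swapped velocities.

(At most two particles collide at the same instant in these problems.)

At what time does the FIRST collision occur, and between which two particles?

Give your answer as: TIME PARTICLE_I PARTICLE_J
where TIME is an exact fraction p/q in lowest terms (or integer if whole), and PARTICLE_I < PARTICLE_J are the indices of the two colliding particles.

Pair (0,1): pos 0,1 vel 4,-3 -> gap=1, closing at 7/unit, collide at t=1/7
Pair (1,2): pos 1,19 vel -3,-4 -> gap=18, closing at 1/unit, collide at t=18
Earliest collision: t=1/7 between 0 and 1

Answer: 1/7 0 1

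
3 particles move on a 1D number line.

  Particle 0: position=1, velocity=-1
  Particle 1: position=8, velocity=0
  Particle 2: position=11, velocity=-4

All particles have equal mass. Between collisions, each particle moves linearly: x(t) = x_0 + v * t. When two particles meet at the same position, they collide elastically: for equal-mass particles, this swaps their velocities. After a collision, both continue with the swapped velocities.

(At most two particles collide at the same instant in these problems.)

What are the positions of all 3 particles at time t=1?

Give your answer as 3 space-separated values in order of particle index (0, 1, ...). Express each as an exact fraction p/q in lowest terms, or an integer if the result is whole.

Collision at t=3/4: particles 1 and 2 swap velocities; positions: p0=1/4 p1=8 p2=8; velocities now: v0=-1 v1=-4 v2=0
Advance to t=1 (no further collisions before then); velocities: v0=-1 v1=-4 v2=0; positions = 0 7 8

Answer: 0 7 8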